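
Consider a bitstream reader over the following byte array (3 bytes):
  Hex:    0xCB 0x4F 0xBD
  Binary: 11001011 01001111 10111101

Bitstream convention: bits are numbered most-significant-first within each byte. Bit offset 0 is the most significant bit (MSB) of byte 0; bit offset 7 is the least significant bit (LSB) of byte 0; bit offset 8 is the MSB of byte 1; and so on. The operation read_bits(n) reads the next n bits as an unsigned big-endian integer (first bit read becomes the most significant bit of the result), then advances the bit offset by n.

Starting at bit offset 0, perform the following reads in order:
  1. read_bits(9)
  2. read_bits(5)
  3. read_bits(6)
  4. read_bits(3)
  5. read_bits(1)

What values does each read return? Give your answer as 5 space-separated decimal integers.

Answer: 406 19 59 6 1

Derivation:
Read 1: bits[0:9] width=9 -> value=406 (bin 110010110); offset now 9 = byte 1 bit 1; 15 bits remain
Read 2: bits[9:14] width=5 -> value=19 (bin 10011); offset now 14 = byte 1 bit 6; 10 bits remain
Read 3: bits[14:20] width=6 -> value=59 (bin 111011); offset now 20 = byte 2 bit 4; 4 bits remain
Read 4: bits[20:23] width=3 -> value=6 (bin 110); offset now 23 = byte 2 bit 7; 1 bits remain
Read 5: bits[23:24] width=1 -> value=1 (bin 1); offset now 24 = byte 3 bit 0; 0 bits remain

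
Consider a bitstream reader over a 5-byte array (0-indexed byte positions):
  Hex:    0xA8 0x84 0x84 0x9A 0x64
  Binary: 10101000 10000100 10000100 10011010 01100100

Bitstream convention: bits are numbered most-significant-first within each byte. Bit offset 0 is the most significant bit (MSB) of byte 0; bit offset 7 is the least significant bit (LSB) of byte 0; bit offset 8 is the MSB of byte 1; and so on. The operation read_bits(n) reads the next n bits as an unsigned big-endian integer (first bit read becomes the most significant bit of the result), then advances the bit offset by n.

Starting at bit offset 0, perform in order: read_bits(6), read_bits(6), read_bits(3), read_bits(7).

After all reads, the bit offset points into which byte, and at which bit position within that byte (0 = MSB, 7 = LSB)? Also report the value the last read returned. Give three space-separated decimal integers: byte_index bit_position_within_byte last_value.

Read 1: bits[0:6] width=6 -> value=42 (bin 101010); offset now 6 = byte 0 bit 6; 34 bits remain
Read 2: bits[6:12] width=6 -> value=8 (bin 001000); offset now 12 = byte 1 bit 4; 28 bits remain
Read 3: bits[12:15] width=3 -> value=2 (bin 010); offset now 15 = byte 1 bit 7; 25 bits remain
Read 4: bits[15:22] width=7 -> value=33 (bin 0100001); offset now 22 = byte 2 bit 6; 18 bits remain

Answer: 2 6 33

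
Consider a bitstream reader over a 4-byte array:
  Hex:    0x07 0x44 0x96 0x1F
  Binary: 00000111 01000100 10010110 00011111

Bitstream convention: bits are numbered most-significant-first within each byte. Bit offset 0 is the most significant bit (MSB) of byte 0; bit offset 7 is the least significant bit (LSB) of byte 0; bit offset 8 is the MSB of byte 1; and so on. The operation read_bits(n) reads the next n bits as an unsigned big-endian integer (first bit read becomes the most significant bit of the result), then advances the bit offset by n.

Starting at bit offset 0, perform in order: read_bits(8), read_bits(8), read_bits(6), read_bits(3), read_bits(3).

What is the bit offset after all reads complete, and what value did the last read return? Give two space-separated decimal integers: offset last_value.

Read 1: bits[0:8] width=8 -> value=7 (bin 00000111); offset now 8 = byte 1 bit 0; 24 bits remain
Read 2: bits[8:16] width=8 -> value=68 (bin 01000100); offset now 16 = byte 2 bit 0; 16 bits remain
Read 3: bits[16:22] width=6 -> value=37 (bin 100101); offset now 22 = byte 2 bit 6; 10 bits remain
Read 4: bits[22:25] width=3 -> value=4 (bin 100); offset now 25 = byte 3 bit 1; 7 bits remain
Read 5: bits[25:28] width=3 -> value=1 (bin 001); offset now 28 = byte 3 bit 4; 4 bits remain

Answer: 28 1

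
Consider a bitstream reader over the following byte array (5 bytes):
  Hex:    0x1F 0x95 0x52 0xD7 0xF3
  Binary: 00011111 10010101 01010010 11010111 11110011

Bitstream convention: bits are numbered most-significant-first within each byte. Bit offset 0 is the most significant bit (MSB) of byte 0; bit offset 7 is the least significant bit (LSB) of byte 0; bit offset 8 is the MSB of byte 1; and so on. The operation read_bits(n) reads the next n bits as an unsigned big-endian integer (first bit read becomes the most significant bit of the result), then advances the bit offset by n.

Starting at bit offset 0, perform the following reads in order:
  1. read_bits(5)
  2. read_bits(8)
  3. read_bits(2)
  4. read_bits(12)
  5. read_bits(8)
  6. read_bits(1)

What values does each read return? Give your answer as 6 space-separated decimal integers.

Answer: 3 242 2 2710 191 1

Derivation:
Read 1: bits[0:5] width=5 -> value=3 (bin 00011); offset now 5 = byte 0 bit 5; 35 bits remain
Read 2: bits[5:13] width=8 -> value=242 (bin 11110010); offset now 13 = byte 1 bit 5; 27 bits remain
Read 3: bits[13:15] width=2 -> value=2 (bin 10); offset now 15 = byte 1 bit 7; 25 bits remain
Read 4: bits[15:27] width=12 -> value=2710 (bin 101010010110); offset now 27 = byte 3 bit 3; 13 bits remain
Read 5: bits[27:35] width=8 -> value=191 (bin 10111111); offset now 35 = byte 4 bit 3; 5 bits remain
Read 6: bits[35:36] width=1 -> value=1 (bin 1); offset now 36 = byte 4 bit 4; 4 bits remain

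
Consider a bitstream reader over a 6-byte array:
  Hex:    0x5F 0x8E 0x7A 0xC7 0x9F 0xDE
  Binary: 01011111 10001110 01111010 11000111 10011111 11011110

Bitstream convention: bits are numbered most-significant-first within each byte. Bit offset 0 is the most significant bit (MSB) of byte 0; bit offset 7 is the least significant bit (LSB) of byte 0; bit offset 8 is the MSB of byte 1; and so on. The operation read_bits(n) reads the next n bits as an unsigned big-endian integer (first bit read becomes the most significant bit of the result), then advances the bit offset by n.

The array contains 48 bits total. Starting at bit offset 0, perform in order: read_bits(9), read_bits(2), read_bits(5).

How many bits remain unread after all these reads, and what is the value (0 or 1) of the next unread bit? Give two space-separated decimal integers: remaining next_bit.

Read 1: bits[0:9] width=9 -> value=191 (bin 010111111); offset now 9 = byte 1 bit 1; 39 bits remain
Read 2: bits[9:11] width=2 -> value=0 (bin 00); offset now 11 = byte 1 bit 3; 37 bits remain
Read 3: bits[11:16] width=5 -> value=14 (bin 01110); offset now 16 = byte 2 bit 0; 32 bits remain

Answer: 32 0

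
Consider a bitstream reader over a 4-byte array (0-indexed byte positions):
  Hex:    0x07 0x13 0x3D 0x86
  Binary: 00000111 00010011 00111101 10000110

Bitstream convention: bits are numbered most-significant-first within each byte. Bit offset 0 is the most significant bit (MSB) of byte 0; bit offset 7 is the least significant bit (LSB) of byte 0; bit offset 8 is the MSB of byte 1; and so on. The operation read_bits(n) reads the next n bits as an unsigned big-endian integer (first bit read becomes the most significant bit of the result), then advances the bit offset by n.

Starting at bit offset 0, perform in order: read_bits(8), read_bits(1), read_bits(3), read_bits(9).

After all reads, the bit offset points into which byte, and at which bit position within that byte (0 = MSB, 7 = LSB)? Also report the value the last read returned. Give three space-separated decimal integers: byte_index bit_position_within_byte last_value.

Read 1: bits[0:8] width=8 -> value=7 (bin 00000111); offset now 8 = byte 1 bit 0; 24 bits remain
Read 2: bits[8:9] width=1 -> value=0 (bin 0); offset now 9 = byte 1 bit 1; 23 bits remain
Read 3: bits[9:12] width=3 -> value=1 (bin 001); offset now 12 = byte 1 bit 4; 20 bits remain
Read 4: bits[12:21] width=9 -> value=103 (bin 001100111); offset now 21 = byte 2 bit 5; 11 bits remain

Answer: 2 5 103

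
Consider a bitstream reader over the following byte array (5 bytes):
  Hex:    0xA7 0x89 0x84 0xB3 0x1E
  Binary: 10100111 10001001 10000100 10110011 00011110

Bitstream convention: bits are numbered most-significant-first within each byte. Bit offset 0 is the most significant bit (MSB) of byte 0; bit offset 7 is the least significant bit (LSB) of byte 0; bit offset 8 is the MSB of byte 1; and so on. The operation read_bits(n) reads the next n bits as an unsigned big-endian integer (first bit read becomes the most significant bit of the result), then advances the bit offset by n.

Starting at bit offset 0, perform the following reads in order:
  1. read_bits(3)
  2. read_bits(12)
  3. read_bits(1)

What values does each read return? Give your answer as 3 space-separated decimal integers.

Read 1: bits[0:3] width=3 -> value=5 (bin 101); offset now 3 = byte 0 bit 3; 37 bits remain
Read 2: bits[3:15] width=12 -> value=964 (bin 001111000100); offset now 15 = byte 1 bit 7; 25 bits remain
Read 3: bits[15:16] width=1 -> value=1 (bin 1); offset now 16 = byte 2 bit 0; 24 bits remain

Answer: 5 964 1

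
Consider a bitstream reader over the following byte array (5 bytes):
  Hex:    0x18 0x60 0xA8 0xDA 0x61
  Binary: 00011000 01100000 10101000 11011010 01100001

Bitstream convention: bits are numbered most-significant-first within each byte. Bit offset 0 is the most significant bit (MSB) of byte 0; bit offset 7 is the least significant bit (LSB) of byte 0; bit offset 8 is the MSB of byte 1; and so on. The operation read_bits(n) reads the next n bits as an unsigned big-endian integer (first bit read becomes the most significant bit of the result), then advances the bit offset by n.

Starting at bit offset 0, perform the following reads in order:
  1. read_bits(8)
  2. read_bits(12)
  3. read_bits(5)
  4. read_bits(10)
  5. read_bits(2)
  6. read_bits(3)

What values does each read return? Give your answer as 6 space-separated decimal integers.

Read 1: bits[0:8] width=8 -> value=24 (bin 00011000); offset now 8 = byte 1 bit 0; 32 bits remain
Read 2: bits[8:20] width=12 -> value=1546 (bin 011000001010); offset now 20 = byte 2 bit 4; 20 bits remain
Read 3: bits[20:25] width=5 -> value=17 (bin 10001); offset now 25 = byte 3 bit 1; 15 bits remain
Read 4: bits[25:35] width=10 -> value=723 (bin 1011010011); offset now 35 = byte 4 bit 3; 5 bits remain
Read 5: bits[35:37] width=2 -> value=0 (bin 00); offset now 37 = byte 4 bit 5; 3 bits remain
Read 6: bits[37:40] width=3 -> value=1 (bin 001); offset now 40 = byte 5 bit 0; 0 bits remain

Answer: 24 1546 17 723 0 1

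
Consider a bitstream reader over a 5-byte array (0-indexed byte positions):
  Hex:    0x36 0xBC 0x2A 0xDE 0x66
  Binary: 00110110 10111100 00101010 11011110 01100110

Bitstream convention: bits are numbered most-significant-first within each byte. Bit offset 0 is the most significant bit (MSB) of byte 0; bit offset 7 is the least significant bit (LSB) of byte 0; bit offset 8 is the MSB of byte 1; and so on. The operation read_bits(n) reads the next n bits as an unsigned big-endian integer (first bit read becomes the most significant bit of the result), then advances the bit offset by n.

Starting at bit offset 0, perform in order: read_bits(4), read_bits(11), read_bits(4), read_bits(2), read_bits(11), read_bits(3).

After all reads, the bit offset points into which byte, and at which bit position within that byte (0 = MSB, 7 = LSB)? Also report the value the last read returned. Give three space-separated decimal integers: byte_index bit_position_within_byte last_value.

Answer: 4 3 3

Derivation:
Read 1: bits[0:4] width=4 -> value=3 (bin 0011); offset now 4 = byte 0 bit 4; 36 bits remain
Read 2: bits[4:15] width=11 -> value=862 (bin 01101011110); offset now 15 = byte 1 bit 7; 25 bits remain
Read 3: bits[15:19] width=4 -> value=1 (bin 0001); offset now 19 = byte 2 bit 3; 21 bits remain
Read 4: bits[19:21] width=2 -> value=1 (bin 01); offset now 21 = byte 2 bit 5; 19 bits remain
Read 5: bits[21:32] width=11 -> value=734 (bin 01011011110); offset now 32 = byte 4 bit 0; 8 bits remain
Read 6: bits[32:35] width=3 -> value=3 (bin 011); offset now 35 = byte 4 bit 3; 5 bits remain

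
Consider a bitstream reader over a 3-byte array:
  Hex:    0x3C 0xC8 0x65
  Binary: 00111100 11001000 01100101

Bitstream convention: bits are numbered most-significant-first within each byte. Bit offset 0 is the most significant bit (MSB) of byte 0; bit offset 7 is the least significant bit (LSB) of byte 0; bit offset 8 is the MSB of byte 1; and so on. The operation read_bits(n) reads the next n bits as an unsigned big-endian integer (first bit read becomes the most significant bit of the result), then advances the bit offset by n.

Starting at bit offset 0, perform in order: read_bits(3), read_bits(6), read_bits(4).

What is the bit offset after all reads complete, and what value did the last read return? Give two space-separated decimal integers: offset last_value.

Read 1: bits[0:3] width=3 -> value=1 (bin 001); offset now 3 = byte 0 bit 3; 21 bits remain
Read 2: bits[3:9] width=6 -> value=57 (bin 111001); offset now 9 = byte 1 bit 1; 15 bits remain
Read 3: bits[9:13] width=4 -> value=9 (bin 1001); offset now 13 = byte 1 bit 5; 11 bits remain

Answer: 13 9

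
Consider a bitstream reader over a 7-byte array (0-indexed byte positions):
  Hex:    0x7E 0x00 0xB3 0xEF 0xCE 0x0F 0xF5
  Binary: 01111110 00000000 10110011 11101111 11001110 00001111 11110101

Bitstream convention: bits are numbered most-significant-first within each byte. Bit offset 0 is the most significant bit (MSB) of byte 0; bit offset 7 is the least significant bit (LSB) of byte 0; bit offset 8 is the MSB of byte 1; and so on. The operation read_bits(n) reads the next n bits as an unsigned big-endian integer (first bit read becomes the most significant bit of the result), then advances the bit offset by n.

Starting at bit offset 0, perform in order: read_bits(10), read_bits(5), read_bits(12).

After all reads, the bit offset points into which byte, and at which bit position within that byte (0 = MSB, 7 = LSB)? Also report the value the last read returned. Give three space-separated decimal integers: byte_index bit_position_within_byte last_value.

Answer: 3 3 1439

Derivation:
Read 1: bits[0:10] width=10 -> value=504 (bin 0111111000); offset now 10 = byte 1 bit 2; 46 bits remain
Read 2: bits[10:15] width=5 -> value=0 (bin 00000); offset now 15 = byte 1 bit 7; 41 bits remain
Read 3: bits[15:27] width=12 -> value=1439 (bin 010110011111); offset now 27 = byte 3 bit 3; 29 bits remain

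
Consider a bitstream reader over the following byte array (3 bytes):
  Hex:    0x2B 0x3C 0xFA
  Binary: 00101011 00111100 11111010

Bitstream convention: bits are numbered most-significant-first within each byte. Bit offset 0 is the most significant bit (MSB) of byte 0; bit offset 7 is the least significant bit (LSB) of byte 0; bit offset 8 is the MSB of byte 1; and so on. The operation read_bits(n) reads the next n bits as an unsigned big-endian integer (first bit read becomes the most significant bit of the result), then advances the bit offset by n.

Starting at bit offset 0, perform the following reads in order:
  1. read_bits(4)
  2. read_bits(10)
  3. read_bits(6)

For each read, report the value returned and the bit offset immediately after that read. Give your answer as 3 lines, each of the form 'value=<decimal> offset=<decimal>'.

Answer: value=2 offset=4
value=719 offset=14
value=15 offset=20

Derivation:
Read 1: bits[0:4] width=4 -> value=2 (bin 0010); offset now 4 = byte 0 bit 4; 20 bits remain
Read 2: bits[4:14] width=10 -> value=719 (bin 1011001111); offset now 14 = byte 1 bit 6; 10 bits remain
Read 3: bits[14:20] width=6 -> value=15 (bin 001111); offset now 20 = byte 2 bit 4; 4 bits remain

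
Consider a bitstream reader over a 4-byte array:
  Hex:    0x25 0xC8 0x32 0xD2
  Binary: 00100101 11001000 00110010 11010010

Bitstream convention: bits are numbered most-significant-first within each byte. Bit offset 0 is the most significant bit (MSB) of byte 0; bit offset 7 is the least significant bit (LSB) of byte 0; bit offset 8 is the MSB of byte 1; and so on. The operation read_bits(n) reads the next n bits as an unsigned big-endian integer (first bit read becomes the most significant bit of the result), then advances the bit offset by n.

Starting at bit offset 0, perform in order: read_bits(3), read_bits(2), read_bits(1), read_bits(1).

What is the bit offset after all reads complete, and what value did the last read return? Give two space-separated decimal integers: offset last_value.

Answer: 7 0

Derivation:
Read 1: bits[0:3] width=3 -> value=1 (bin 001); offset now 3 = byte 0 bit 3; 29 bits remain
Read 2: bits[3:5] width=2 -> value=0 (bin 00); offset now 5 = byte 0 bit 5; 27 bits remain
Read 3: bits[5:6] width=1 -> value=1 (bin 1); offset now 6 = byte 0 bit 6; 26 bits remain
Read 4: bits[6:7] width=1 -> value=0 (bin 0); offset now 7 = byte 0 bit 7; 25 bits remain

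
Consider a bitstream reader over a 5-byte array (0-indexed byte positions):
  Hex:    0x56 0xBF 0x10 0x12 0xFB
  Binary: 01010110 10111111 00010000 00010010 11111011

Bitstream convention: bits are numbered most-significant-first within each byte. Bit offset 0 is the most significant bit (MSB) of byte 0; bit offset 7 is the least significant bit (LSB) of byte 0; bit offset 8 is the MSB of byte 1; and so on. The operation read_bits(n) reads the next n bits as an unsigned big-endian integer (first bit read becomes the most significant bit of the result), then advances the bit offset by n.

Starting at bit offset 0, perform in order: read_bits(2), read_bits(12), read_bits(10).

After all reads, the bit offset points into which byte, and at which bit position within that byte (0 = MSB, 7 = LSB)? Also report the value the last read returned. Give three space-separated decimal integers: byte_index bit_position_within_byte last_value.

Answer: 3 0 784

Derivation:
Read 1: bits[0:2] width=2 -> value=1 (bin 01); offset now 2 = byte 0 bit 2; 38 bits remain
Read 2: bits[2:14] width=12 -> value=1455 (bin 010110101111); offset now 14 = byte 1 bit 6; 26 bits remain
Read 3: bits[14:24] width=10 -> value=784 (bin 1100010000); offset now 24 = byte 3 bit 0; 16 bits remain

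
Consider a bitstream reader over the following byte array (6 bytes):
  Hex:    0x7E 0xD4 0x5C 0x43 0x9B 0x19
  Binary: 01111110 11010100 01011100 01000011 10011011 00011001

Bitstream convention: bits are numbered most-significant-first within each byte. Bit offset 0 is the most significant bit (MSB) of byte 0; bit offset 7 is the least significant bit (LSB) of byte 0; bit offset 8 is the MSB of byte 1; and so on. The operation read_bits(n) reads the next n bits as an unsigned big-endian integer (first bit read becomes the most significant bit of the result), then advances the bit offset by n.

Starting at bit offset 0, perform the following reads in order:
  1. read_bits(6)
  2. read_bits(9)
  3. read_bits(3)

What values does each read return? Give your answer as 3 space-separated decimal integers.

Read 1: bits[0:6] width=6 -> value=31 (bin 011111); offset now 6 = byte 0 bit 6; 42 bits remain
Read 2: bits[6:15] width=9 -> value=362 (bin 101101010); offset now 15 = byte 1 bit 7; 33 bits remain
Read 3: bits[15:18] width=3 -> value=1 (bin 001); offset now 18 = byte 2 bit 2; 30 bits remain

Answer: 31 362 1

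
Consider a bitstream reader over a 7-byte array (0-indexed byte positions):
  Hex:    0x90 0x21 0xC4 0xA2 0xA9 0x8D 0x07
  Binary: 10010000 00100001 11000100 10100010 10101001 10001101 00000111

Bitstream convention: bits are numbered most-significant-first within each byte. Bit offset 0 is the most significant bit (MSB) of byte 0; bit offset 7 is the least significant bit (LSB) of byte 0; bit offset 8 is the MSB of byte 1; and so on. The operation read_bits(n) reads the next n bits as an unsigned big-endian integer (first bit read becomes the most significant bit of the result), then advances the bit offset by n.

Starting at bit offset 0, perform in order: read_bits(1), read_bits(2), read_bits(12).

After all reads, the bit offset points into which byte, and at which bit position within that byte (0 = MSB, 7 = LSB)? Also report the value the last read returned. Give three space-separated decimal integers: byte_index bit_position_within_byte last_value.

Answer: 1 7 2064

Derivation:
Read 1: bits[0:1] width=1 -> value=1 (bin 1); offset now 1 = byte 0 bit 1; 55 bits remain
Read 2: bits[1:3] width=2 -> value=0 (bin 00); offset now 3 = byte 0 bit 3; 53 bits remain
Read 3: bits[3:15] width=12 -> value=2064 (bin 100000010000); offset now 15 = byte 1 bit 7; 41 bits remain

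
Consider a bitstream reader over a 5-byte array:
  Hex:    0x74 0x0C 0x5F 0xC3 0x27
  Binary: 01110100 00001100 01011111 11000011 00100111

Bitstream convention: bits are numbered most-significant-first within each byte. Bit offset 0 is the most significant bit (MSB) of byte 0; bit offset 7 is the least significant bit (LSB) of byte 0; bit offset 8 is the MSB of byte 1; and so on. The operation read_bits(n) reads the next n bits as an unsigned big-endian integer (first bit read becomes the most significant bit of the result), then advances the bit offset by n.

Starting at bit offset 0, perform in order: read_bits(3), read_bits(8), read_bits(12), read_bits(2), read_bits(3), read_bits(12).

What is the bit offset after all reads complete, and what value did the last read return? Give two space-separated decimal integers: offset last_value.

Read 1: bits[0:3] width=3 -> value=3 (bin 011); offset now 3 = byte 0 bit 3; 37 bits remain
Read 2: bits[3:11] width=8 -> value=160 (bin 10100000); offset now 11 = byte 1 bit 3; 29 bits remain
Read 3: bits[11:23] width=12 -> value=1583 (bin 011000101111); offset now 23 = byte 2 bit 7; 17 bits remain
Read 4: bits[23:25] width=2 -> value=3 (bin 11); offset now 25 = byte 3 bit 1; 15 bits remain
Read 5: bits[25:28] width=3 -> value=4 (bin 100); offset now 28 = byte 3 bit 4; 12 bits remain
Read 6: bits[28:40] width=12 -> value=807 (bin 001100100111); offset now 40 = byte 5 bit 0; 0 bits remain

Answer: 40 807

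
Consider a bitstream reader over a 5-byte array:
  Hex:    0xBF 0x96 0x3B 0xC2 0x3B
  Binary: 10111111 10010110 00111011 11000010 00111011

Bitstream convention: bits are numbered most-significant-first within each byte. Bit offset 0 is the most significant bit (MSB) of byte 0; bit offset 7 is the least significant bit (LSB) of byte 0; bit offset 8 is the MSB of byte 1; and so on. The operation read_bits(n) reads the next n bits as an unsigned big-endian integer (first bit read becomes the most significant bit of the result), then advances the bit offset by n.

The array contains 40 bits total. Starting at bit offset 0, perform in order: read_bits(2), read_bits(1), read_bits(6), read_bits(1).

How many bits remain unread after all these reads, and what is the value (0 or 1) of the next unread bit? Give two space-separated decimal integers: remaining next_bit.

Read 1: bits[0:2] width=2 -> value=2 (bin 10); offset now 2 = byte 0 bit 2; 38 bits remain
Read 2: bits[2:3] width=1 -> value=1 (bin 1); offset now 3 = byte 0 bit 3; 37 bits remain
Read 3: bits[3:9] width=6 -> value=63 (bin 111111); offset now 9 = byte 1 bit 1; 31 bits remain
Read 4: bits[9:10] width=1 -> value=0 (bin 0); offset now 10 = byte 1 bit 2; 30 bits remain

Answer: 30 0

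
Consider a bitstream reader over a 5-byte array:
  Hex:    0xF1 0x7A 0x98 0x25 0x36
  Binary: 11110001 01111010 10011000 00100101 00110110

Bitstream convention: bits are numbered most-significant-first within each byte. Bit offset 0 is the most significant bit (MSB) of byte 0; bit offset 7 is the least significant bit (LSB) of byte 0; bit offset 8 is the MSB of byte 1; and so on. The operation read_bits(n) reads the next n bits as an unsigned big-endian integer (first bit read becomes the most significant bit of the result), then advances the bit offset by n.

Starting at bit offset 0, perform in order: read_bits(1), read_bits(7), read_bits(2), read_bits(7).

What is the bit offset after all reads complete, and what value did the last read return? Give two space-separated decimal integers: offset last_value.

Answer: 17 117

Derivation:
Read 1: bits[0:1] width=1 -> value=1 (bin 1); offset now 1 = byte 0 bit 1; 39 bits remain
Read 2: bits[1:8] width=7 -> value=113 (bin 1110001); offset now 8 = byte 1 bit 0; 32 bits remain
Read 3: bits[8:10] width=2 -> value=1 (bin 01); offset now 10 = byte 1 bit 2; 30 bits remain
Read 4: bits[10:17] width=7 -> value=117 (bin 1110101); offset now 17 = byte 2 bit 1; 23 bits remain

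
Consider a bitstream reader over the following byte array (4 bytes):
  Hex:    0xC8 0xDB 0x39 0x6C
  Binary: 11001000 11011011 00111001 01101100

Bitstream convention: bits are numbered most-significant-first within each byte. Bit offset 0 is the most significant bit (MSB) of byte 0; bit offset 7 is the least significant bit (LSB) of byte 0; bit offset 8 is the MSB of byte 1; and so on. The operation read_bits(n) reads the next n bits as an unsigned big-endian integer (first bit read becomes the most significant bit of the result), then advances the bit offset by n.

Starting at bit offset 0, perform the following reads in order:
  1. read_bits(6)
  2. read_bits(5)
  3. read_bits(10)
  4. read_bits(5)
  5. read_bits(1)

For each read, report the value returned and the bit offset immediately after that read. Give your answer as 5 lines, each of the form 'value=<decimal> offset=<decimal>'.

Answer: value=50 offset=6
value=6 offset=11
value=871 offset=21
value=5 offset=26
value=1 offset=27

Derivation:
Read 1: bits[0:6] width=6 -> value=50 (bin 110010); offset now 6 = byte 0 bit 6; 26 bits remain
Read 2: bits[6:11] width=5 -> value=6 (bin 00110); offset now 11 = byte 1 bit 3; 21 bits remain
Read 3: bits[11:21] width=10 -> value=871 (bin 1101100111); offset now 21 = byte 2 bit 5; 11 bits remain
Read 4: bits[21:26] width=5 -> value=5 (bin 00101); offset now 26 = byte 3 bit 2; 6 bits remain
Read 5: bits[26:27] width=1 -> value=1 (bin 1); offset now 27 = byte 3 bit 3; 5 bits remain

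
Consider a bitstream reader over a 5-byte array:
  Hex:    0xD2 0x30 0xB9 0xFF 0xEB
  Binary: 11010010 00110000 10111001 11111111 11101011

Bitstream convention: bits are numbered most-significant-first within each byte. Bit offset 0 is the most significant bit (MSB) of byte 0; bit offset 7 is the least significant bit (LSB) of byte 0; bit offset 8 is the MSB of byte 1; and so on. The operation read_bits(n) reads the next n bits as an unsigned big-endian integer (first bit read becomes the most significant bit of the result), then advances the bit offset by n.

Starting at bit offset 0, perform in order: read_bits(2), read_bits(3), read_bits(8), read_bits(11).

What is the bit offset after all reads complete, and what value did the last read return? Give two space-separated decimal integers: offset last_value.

Answer: 24 185

Derivation:
Read 1: bits[0:2] width=2 -> value=3 (bin 11); offset now 2 = byte 0 bit 2; 38 bits remain
Read 2: bits[2:5] width=3 -> value=2 (bin 010); offset now 5 = byte 0 bit 5; 35 bits remain
Read 3: bits[5:13] width=8 -> value=70 (bin 01000110); offset now 13 = byte 1 bit 5; 27 bits remain
Read 4: bits[13:24] width=11 -> value=185 (bin 00010111001); offset now 24 = byte 3 bit 0; 16 bits remain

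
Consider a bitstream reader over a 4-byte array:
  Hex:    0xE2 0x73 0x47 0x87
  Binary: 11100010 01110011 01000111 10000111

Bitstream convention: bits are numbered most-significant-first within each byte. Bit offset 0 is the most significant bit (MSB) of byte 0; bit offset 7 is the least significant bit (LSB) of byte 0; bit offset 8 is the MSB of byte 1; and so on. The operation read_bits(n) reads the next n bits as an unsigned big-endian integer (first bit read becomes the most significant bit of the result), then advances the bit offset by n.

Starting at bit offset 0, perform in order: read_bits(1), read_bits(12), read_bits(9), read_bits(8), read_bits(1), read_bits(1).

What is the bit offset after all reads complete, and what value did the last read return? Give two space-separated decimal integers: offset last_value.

Answer: 32 1

Derivation:
Read 1: bits[0:1] width=1 -> value=1 (bin 1); offset now 1 = byte 0 bit 1; 31 bits remain
Read 2: bits[1:13] width=12 -> value=3150 (bin 110001001110); offset now 13 = byte 1 bit 5; 19 bits remain
Read 3: bits[13:22] width=9 -> value=209 (bin 011010001); offset now 22 = byte 2 bit 6; 10 bits remain
Read 4: bits[22:30] width=8 -> value=225 (bin 11100001); offset now 30 = byte 3 bit 6; 2 bits remain
Read 5: bits[30:31] width=1 -> value=1 (bin 1); offset now 31 = byte 3 bit 7; 1 bits remain
Read 6: bits[31:32] width=1 -> value=1 (bin 1); offset now 32 = byte 4 bit 0; 0 bits remain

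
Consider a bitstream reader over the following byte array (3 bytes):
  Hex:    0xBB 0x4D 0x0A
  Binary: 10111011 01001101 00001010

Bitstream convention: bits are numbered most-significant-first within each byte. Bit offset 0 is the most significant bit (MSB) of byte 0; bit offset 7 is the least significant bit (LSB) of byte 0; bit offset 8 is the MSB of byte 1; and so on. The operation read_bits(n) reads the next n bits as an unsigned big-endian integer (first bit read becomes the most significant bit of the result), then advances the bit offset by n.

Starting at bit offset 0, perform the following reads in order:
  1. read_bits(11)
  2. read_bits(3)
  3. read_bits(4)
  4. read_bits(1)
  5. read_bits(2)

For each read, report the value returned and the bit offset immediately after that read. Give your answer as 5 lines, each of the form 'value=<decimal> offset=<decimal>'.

Answer: value=1498 offset=11
value=3 offset=14
value=4 offset=18
value=0 offset=19
value=1 offset=21

Derivation:
Read 1: bits[0:11] width=11 -> value=1498 (bin 10111011010); offset now 11 = byte 1 bit 3; 13 bits remain
Read 2: bits[11:14] width=3 -> value=3 (bin 011); offset now 14 = byte 1 bit 6; 10 bits remain
Read 3: bits[14:18] width=4 -> value=4 (bin 0100); offset now 18 = byte 2 bit 2; 6 bits remain
Read 4: bits[18:19] width=1 -> value=0 (bin 0); offset now 19 = byte 2 bit 3; 5 bits remain
Read 5: bits[19:21] width=2 -> value=1 (bin 01); offset now 21 = byte 2 bit 5; 3 bits remain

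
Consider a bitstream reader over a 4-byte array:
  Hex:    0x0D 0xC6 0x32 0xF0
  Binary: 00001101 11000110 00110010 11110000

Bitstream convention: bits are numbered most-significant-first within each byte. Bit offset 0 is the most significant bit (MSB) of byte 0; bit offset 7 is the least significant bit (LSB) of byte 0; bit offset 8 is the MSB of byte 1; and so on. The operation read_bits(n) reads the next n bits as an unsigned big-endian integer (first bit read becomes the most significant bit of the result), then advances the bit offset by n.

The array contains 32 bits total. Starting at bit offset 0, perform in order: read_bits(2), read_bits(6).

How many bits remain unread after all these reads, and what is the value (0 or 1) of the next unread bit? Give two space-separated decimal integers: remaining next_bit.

Answer: 24 1

Derivation:
Read 1: bits[0:2] width=2 -> value=0 (bin 00); offset now 2 = byte 0 bit 2; 30 bits remain
Read 2: bits[2:8] width=6 -> value=13 (bin 001101); offset now 8 = byte 1 bit 0; 24 bits remain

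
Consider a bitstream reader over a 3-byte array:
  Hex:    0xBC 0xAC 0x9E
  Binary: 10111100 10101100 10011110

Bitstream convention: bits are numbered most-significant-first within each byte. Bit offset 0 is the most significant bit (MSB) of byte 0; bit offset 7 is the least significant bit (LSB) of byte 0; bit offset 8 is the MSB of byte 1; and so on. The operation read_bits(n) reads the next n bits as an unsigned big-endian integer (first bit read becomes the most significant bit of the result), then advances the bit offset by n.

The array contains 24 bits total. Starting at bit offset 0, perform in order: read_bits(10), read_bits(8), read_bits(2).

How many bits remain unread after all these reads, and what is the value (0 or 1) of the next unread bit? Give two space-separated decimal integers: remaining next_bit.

Read 1: bits[0:10] width=10 -> value=754 (bin 1011110010); offset now 10 = byte 1 bit 2; 14 bits remain
Read 2: bits[10:18] width=8 -> value=178 (bin 10110010); offset now 18 = byte 2 bit 2; 6 bits remain
Read 3: bits[18:20] width=2 -> value=1 (bin 01); offset now 20 = byte 2 bit 4; 4 bits remain

Answer: 4 1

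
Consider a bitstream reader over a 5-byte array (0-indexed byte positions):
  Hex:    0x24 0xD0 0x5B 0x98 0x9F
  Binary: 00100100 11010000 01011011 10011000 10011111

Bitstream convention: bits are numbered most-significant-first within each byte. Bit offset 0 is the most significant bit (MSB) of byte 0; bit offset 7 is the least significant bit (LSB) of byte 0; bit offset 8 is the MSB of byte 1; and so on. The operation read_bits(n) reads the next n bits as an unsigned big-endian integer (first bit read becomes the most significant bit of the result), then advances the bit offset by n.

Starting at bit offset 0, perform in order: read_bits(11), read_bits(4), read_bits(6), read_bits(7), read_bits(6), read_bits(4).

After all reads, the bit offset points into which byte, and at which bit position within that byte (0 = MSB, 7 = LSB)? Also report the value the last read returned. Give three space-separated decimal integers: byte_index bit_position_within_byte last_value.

Answer: 4 6 7

Derivation:
Read 1: bits[0:11] width=11 -> value=294 (bin 00100100110); offset now 11 = byte 1 bit 3; 29 bits remain
Read 2: bits[11:15] width=4 -> value=8 (bin 1000); offset now 15 = byte 1 bit 7; 25 bits remain
Read 3: bits[15:21] width=6 -> value=11 (bin 001011); offset now 21 = byte 2 bit 5; 19 bits remain
Read 4: bits[21:28] width=7 -> value=57 (bin 0111001); offset now 28 = byte 3 bit 4; 12 bits remain
Read 5: bits[28:34] width=6 -> value=34 (bin 100010); offset now 34 = byte 4 bit 2; 6 bits remain
Read 6: bits[34:38] width=4 -> value=7 (bin 0111); offset now 38 = byte 4 bit 6; 2 bits remain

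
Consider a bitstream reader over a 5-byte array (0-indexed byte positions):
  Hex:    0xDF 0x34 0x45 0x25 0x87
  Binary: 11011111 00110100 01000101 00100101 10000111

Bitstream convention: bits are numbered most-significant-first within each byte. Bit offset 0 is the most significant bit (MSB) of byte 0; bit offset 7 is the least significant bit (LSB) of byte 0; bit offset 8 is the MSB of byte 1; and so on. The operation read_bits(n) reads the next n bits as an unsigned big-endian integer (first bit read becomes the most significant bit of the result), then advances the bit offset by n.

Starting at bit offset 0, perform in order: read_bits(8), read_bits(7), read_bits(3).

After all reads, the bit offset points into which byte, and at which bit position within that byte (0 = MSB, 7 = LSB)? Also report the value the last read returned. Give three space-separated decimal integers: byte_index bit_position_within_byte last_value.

Read 1: bits[0:8] width=8 -> value=223 (bin 11011111); offset now 8 = byte 1 bit 0; 32 bits remain
Read 2: bits[8:15] width=7 -> value=26 (bin 0011010); offset now 15 = byte 1 bit 7; 25 bits remain
Read 3: bits[15:18] width=3 -> value=1 (bin 001); offset now 18 = byte 2 bit 2; 22 bits remain

Answer: 2 2 1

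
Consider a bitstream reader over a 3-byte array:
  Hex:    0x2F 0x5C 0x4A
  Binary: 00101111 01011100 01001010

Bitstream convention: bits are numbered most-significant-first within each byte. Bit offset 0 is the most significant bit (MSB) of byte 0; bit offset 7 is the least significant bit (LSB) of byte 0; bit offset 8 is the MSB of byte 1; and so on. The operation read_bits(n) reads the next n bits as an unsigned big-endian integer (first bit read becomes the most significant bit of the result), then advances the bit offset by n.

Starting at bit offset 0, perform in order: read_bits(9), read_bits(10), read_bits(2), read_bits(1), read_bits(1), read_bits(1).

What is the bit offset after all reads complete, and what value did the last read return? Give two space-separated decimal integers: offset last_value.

Read 1: bits[0:9] width=9 -> value=94 (bin 001011110); offset now 9 = byte 1 bit 1; 15 bits remain
Read 2: bits[9:19] width=10 -> value=738 (bin 1011100010); offset now 19 = byte 2 bit 3; 5 bits remain
Read 3: bits[19:21] width=2 -> value=1 (bin 01); offset now 21 = byte 2 bit 5; 3 bits remain
Read 4: bits[21:22] width=1 -> value=0 (bin 0); offset now 22 = byte 2 bit 6; 2 bits remain
Read 5: bits[22:23] width=1 -> value=1 (bin 1); offset now 23 = byte 2 bit 7; 1 bits remain
Read 6: bits[23:24] width=1 -> value=0 (bin 0); offset now 24 = byte 3 bit 0; 0 bits remain

Answer: 24 0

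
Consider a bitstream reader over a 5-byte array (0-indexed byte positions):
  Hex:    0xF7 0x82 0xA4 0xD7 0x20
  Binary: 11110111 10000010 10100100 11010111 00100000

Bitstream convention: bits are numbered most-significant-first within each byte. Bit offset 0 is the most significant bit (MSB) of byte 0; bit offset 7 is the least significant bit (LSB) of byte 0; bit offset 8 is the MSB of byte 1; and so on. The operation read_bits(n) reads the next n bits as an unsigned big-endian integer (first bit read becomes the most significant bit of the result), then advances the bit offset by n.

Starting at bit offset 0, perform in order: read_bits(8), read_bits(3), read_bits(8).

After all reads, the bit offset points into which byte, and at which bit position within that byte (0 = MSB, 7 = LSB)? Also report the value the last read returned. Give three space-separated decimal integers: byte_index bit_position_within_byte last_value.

Read 1: bits[0:8] width=8 -> value=247 (bin 11110111); offset now 8 = byte 1 bit 0; 32 bits remain
Read 2: bits[8:11] width=3 -> value=4 (bin 100); offset now 11 = byte 1 bit 3; 29 bits remain
Read 3: bits[11:19] width=8 -> value=21 (bin 00010101); offset now 19 = byte 2 bit 3; 21 bits remain

Answer: 2 3 21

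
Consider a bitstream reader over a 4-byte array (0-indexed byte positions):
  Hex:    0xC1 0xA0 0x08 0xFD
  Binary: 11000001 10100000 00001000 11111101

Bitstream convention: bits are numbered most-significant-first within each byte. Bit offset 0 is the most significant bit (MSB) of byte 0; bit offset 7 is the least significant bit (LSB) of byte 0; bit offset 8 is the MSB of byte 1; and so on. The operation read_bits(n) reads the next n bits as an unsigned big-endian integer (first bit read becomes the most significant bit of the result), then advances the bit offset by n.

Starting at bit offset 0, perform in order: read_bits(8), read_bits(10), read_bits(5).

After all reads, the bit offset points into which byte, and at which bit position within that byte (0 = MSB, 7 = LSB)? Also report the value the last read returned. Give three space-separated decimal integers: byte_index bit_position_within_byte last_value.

Read 1: bits[0:8] width=8 -> value=193 (bin 11000001); offset now 8 = byte 1 bit 0; 24 bits remain
Read 2: bits[8:18] width=10 -> value=640 (bin 1010000000); offset now 18 = byte 2 bit 2; 14 bits remain
Read 3: bits[18:23] width=5 -> value=4 (bin 00100); offset now 23 = byte 2 bit 7; 9 bits remain

Answer: 2 7 4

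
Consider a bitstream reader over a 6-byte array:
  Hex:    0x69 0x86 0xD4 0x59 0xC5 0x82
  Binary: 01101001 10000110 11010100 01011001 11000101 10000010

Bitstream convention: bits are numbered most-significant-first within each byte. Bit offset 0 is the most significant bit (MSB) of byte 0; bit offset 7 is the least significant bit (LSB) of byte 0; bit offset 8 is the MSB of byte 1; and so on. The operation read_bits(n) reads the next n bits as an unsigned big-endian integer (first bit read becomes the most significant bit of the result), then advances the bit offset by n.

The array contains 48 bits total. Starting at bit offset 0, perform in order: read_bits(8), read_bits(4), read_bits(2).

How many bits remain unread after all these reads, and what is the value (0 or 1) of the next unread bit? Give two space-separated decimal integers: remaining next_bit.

Read 1: bits[0:8] width=8 -> value=105 (bin 01101001); offset now 8 = byte 1 bit 0; 40 bits remain
Read 2: bits[8:12] width=4 -> value=8 (bin 1000); offset now 12 = byte 1 bit 4; 36 bits remain
Read 3: bits[12:14] width=2 -> value=1 (bin 01); offset now 14 = byte 1 bit 6; 34 bits remain

Answer: 34 1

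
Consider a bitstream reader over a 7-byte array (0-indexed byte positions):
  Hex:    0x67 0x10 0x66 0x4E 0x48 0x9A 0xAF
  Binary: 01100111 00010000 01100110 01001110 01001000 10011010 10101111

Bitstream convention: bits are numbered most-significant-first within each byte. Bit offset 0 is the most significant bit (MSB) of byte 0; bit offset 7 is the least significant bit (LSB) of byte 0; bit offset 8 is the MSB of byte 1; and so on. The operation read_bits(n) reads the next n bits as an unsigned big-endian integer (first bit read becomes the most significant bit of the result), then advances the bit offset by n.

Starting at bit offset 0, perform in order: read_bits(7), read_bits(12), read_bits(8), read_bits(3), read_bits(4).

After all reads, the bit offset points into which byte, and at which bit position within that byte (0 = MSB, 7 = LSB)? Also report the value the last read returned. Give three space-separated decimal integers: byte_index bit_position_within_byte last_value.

Read 1: bits[0:7] width=7 -> value=51 (bin 0110011); offset now 7 = byte 0 bit 7; 49 bits remain
Read 2: bits[7:19] width=12 -> value=2179 (bin 100010000011); offset now 19 = byte 2 bit 3; 37 bits remain
Read 3: bits[19:27] width=8 -> value=50 (bin 00110010); offset now 27 = byte 3 bit 3; 29 bits remain
Read 4: bits[27:30] width=3 -> value=3 (bin 011); offset now 30 = byte 3 bit 6; 26 bits remain
Read 5: bits[30:34] width=4 -> value=9 (bin 1001); offset now 34 = byte 4 bit 2; 22 bits remain

Answer: 4 2 9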